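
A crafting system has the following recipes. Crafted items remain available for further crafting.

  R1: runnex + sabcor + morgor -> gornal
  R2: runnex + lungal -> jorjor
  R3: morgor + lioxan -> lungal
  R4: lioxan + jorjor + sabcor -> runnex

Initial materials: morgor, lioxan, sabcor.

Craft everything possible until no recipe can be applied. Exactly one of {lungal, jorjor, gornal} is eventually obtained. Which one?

Using R3, morgor and lioxan make lungal.
jorjor would need runnex and lungal (R2), but runnex is never obtained. gornal would need runnex, sabcor, and morgor (R1), but runnex is never obtained.

lungal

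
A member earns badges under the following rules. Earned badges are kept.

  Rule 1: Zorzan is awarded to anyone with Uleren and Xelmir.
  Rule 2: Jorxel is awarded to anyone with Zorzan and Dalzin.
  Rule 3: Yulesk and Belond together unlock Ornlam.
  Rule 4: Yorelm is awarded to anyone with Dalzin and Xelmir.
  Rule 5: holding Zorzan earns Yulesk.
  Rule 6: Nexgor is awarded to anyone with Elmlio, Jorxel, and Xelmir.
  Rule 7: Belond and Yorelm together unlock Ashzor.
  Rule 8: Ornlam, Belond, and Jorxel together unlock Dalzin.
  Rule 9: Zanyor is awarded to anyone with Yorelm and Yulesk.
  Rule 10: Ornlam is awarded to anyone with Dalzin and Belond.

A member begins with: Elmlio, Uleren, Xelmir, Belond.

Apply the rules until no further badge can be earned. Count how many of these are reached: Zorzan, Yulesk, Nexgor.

With Uleren and Xelmir, Zorzan is earned (Rule 1).
With Zorzan, Yulesk is earned (Rule 5).
Zorzan: reached.
Yulesk: reached.
Nexgor would need Elmlio, Jorxel, and Xelmir (Rule 6), but Jorxel is never earned.
Reached: Zorzan and Yulesk — 2 of the 3.

2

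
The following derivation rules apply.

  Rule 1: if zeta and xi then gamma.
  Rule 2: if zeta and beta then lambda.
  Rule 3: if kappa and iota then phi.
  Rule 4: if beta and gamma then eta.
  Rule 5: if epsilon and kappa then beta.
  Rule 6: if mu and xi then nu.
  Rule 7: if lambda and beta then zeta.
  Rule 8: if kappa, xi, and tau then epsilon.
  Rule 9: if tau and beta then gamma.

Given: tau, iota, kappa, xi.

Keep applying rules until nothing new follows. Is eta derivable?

Yes

kappa, xi, and tau hold, so epsilon follows (Rule 8).
epsilon and kappa hold, so beta follows (Rule 5).
tau and beta hold, so gamma follows (Rule 9).
beta and gamma hold, so eta follows (Rule 4).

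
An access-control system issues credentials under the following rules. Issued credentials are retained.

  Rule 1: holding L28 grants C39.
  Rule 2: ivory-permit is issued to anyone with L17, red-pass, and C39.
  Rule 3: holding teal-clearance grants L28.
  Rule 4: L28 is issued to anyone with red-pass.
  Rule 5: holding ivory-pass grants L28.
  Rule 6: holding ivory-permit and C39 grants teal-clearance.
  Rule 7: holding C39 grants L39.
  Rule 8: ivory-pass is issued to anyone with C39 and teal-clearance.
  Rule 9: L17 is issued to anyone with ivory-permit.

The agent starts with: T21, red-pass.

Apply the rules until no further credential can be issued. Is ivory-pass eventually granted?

No

ivory-pass would need C39 and teal-clearance (Rule 8), but teal-clearance is never granted.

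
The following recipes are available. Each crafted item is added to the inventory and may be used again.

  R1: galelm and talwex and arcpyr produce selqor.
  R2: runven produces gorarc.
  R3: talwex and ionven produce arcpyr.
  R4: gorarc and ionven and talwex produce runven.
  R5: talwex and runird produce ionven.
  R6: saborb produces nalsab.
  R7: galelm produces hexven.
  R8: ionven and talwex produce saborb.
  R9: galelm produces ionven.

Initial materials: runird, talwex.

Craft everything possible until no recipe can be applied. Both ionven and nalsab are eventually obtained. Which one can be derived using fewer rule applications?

ionven: Using R5, talwex and runird make ionven. [1 rule application]
nalsab: Using R5, talwex and runird make ionven. Using R8, ionven and talwex make saborb. saborb → nalsab (R6). [3 rule applications]
ionven needs fewer.

ionven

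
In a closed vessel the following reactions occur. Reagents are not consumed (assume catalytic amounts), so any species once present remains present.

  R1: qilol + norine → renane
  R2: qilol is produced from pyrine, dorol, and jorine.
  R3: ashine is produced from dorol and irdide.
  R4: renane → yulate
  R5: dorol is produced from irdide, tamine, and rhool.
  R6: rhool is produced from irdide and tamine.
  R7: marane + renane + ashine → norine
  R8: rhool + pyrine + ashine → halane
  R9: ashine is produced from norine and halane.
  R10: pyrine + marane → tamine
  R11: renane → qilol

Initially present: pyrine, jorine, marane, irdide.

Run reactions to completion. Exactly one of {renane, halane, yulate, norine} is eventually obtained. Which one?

halane

pyrine and marane present → tamine forms (R10).
irdide and tamine present → rhool forms (R6).
irdide, tamine, and rhool present → dorol forms (R5).
dorol and irdide present → ashine forms (R3).
rhool, pyrine, and ashine present → halane forms (R8).
renane would need qilol and norine (R1), but norine never forms. yulate would need renane (R4), but renane never forms. norine would need marane, renane, and ashine (R7), but renane never forms.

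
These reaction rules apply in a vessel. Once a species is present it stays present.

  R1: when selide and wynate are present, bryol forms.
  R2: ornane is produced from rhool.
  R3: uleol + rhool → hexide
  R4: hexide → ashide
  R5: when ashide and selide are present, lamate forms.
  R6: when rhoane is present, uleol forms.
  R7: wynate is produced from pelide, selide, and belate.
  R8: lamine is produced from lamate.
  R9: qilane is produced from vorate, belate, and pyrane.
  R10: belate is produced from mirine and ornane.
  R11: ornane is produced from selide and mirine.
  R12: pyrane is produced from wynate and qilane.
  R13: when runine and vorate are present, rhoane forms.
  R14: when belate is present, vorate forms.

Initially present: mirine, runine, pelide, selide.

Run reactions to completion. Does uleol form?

selide and mirine present → ornane forms (R11).
mirine and ornane present → belate forms (R10).
belate present → vorate forms (R14).
runine and vorate present → rhoane forms (R13).
rhoane present → uleol forms (R6).

Yes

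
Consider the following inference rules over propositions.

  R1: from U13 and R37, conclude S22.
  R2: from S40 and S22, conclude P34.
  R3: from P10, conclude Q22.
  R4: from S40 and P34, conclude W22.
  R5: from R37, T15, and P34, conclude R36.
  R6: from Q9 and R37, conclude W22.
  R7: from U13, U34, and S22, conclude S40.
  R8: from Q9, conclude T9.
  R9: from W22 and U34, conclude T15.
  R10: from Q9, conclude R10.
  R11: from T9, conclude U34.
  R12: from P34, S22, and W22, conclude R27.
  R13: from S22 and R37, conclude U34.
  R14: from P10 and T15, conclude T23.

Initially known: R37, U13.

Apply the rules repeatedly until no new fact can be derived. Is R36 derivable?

Yes

U13 and R37 hold, so S22 follows (R1).
S22 and R37 hold, so U34 follows (R13).
From U13, U34, and S22, R7 gives S40.
S40 and S22 hold, so P34 follows (R2).
From S40 and P34, R4 gives W22.
From W22 and U34, R9 gives T15.
From R37, T15, and P34, R5 gives R36.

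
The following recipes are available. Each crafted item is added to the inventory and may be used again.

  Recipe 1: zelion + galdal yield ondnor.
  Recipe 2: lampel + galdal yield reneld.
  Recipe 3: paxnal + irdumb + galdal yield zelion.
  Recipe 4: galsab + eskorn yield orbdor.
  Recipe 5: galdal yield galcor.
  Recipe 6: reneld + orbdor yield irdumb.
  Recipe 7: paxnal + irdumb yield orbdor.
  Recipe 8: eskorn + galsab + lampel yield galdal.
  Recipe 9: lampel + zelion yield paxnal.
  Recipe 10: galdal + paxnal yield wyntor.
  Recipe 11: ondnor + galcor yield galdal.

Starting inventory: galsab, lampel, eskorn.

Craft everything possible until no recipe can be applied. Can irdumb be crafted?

Using Recipe 8, eskorn, galsab, and lampel make galdal.
galsab + eskorn → orbdor (Recipe 4).
Using Recipe 2, lampel and galdal make reneld.
Using Recipe 6, reneld and orbdor make irdumb.

Yes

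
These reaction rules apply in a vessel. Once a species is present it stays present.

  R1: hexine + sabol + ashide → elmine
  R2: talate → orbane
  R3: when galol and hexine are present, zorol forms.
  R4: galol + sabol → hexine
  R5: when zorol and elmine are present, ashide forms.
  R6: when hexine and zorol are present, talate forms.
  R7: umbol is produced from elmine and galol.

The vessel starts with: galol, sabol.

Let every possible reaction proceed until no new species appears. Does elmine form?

No

elmine would need hexine, sabol, and ashide (R1), but ashide never forms.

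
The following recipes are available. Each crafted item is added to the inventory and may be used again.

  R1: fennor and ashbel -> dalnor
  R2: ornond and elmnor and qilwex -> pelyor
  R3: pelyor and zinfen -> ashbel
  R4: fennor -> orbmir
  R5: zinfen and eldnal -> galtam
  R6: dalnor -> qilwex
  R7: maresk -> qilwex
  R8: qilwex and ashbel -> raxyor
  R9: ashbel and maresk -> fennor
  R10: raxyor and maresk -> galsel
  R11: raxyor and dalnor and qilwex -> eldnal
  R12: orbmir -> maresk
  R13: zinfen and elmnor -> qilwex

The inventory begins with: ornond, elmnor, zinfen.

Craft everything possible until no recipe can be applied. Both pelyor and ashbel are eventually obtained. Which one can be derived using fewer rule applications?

pelyor

pelyor: Using R13, zinfen and elmnor make qilwex. ornond and elmnor and qilwex -> pelyor (R2). [2 rule applications]
ashbel: zinfen and elmnor -> qilwex (R13). ornond and elmnor and qilwex -> pelyor (R2). Using R3, pelyor and zinfen make ashbel. [3 rule applications]
pelyor needs fewer.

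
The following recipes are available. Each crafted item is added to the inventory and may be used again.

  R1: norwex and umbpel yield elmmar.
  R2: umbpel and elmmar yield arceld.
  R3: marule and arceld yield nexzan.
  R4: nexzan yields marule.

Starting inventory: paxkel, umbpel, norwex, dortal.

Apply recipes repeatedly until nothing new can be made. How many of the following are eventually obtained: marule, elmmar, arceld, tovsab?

2

norwex and umbpel → elmmar (R1).
Using R2, umbpel and elmmar make arceld.
marule would need nexzan (R4), but nexzan is never obtained.
elmmar: reached.
arceld: reached.
No rule produces tovsab, and it is not given.
Reached: elmmar and arceld — 2 of the 4.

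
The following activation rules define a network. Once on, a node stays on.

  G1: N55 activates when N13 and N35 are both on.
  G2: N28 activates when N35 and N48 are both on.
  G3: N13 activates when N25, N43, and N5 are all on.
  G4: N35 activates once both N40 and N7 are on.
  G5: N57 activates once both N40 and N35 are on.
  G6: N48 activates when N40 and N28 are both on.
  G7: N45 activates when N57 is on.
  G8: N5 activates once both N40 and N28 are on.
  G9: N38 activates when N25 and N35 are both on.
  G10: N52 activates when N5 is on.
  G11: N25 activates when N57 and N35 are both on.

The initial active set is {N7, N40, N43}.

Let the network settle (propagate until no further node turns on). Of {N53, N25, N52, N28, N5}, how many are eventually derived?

1

N40 and N7 are on, so N35 activates (G4).
N40 and N35 are on, so N57 activates (G5).
N57 and N35 are on, so N25 activates (G11).
No rule produces N53, and it is not given.
N25: reached.
N52 would need N5 (G10), but N5 never turns on.
N28 would need N35 and N48 (G2), but N48 never turns on.
N5 would need N40 and N28 (G8), but N28 never turns on.
Reached: N25 — 1 of the 5.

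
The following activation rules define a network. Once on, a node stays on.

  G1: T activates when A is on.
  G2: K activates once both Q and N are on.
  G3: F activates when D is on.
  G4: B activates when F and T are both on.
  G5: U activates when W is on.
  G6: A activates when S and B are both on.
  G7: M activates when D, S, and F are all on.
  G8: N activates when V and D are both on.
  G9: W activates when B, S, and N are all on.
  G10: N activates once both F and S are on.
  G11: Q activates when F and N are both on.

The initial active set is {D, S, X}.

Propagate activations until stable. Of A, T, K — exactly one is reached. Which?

K

D is on, so F activates (G3).
F and S are on, so N activates (G10).
G11: F and N on → Q on.
G2: Q and N on → K on.
T would need A (G1), but A never turns on. A would need S and B (G6), but B never turns on.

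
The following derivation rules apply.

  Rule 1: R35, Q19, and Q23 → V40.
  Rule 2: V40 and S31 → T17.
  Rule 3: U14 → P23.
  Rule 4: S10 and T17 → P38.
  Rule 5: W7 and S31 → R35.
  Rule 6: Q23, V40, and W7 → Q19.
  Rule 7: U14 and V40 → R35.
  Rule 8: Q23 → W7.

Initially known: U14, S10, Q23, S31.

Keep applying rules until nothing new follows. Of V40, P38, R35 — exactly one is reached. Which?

From Q23, Rule 8 gives W7.
W7 and S31 hold, so R35 follows (Rule 5).
P38 would need S10 and T17 (Rule 4), but T17 is never established. V40 would need R35, Q19, and Q23 (Rule 1), but Q19 is never established.

R35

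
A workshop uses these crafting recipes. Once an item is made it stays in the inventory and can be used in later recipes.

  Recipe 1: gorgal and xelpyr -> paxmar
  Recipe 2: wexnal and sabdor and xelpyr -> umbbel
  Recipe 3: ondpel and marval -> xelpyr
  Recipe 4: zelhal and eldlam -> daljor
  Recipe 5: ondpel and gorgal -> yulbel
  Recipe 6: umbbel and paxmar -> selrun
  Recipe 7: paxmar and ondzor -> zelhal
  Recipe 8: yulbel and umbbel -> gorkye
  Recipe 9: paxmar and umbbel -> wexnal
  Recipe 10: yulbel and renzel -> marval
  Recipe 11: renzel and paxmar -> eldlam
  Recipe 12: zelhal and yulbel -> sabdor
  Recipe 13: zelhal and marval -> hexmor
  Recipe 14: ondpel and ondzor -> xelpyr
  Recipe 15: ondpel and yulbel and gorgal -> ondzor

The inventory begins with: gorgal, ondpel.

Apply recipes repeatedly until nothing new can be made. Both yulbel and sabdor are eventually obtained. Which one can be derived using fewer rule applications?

yulbel: ondpel and gorgal -> yulbel (Recipe 5). [1 rule application]
sabdor: Using Recipe 5, ondpel and gorgal make yulbel. Using Recipe 15, ondpel, yulbel, and gorgal make ondzor. Using Recipe 14, ondpel and ondzor make xelpyr. gorgal and xelpyr -> paxmar (Recipe 1). paxmar and ondzor -> zelhal (Recipe 7). zelhal and yulbel -> sabdor (Recipe 12). [6 rule applications]
yulbel needs fewer.

yulbel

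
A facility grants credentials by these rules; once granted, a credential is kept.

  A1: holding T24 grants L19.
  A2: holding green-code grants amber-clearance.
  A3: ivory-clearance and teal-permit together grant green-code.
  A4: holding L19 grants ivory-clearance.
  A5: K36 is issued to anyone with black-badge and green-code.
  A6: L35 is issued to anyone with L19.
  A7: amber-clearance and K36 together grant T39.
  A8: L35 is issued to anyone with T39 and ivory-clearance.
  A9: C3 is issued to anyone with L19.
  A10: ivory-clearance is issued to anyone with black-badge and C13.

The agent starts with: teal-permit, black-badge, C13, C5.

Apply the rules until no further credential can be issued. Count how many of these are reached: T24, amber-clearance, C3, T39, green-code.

Holding black-badge and C13 grants ivory-clearance (A10).
Holding ivory-clearance and teal-permit grants green-code (A3).
Holding black-badge and green-code grants K36 (A5).
Holding green-code grants amber-clearance (A2).
Holding amber-clearance and K36 grants T39 (A7).
No rule produces T24, and it is not given.
amber-clearance: reached.
C3 would need L19 (A9), but L19 is never granted.
T39: reached.
green-code: reached.
Reached: amber-clearance, T39, and green-code — 3 of the 5.

3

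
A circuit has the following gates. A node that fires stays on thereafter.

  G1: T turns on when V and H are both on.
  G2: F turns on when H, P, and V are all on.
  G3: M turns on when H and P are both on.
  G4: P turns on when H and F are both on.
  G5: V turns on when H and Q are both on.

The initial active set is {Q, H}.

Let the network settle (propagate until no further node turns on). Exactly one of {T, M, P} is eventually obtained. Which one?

T

H and Q are on, so V turns on (G5).
V and H are on, so T turns on (G1).
M would need H and P (G3), but P never turns on. P would need H and F (G4), but F never turns on.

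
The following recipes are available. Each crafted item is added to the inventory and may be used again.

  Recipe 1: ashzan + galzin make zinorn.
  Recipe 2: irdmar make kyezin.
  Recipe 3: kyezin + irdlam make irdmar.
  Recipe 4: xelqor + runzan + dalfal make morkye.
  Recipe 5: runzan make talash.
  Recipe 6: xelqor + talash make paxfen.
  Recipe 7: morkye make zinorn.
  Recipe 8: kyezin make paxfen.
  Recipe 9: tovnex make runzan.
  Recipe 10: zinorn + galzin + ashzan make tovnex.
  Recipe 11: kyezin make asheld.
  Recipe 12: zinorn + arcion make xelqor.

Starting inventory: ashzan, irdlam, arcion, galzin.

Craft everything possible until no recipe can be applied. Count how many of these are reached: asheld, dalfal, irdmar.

asheld would need kyezin (Recipe 11), but kyezin is never obtained.
No rule produces dalfal, and it is not given.
irdmar would need kyezin and irdlam (Recipe 3), but kyezin is never obtained.
None of the 3 are reached.

0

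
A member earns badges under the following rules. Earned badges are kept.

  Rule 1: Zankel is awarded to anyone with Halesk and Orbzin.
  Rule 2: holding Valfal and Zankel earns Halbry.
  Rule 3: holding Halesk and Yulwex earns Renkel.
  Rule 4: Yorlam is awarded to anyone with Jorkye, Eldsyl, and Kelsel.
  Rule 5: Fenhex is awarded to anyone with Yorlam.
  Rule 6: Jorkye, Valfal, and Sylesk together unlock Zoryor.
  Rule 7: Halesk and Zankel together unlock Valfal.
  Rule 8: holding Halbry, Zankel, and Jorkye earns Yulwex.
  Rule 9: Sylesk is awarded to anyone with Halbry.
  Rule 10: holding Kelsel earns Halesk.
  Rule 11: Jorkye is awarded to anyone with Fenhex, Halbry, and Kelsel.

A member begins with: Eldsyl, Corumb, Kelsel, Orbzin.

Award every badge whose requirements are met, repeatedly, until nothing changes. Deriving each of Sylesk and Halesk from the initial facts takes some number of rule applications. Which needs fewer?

Halesk

Halesk: With Kelsel, Halesk is earned (Rule 10). [1 rule application]
Sylesk: With Kelsel, Halesk is earned (Rule 10). With Halesk and Orbzin, Zankel is earned (Rule 1). With Halesk and Zankel, Valfal is earned (Rule 7). With Valfal and Zankel, Halbry is earned (Rule 2). With Halbry, Sylesk is earned (Rule 9). [5 rule applications]
Halesk needs fewer.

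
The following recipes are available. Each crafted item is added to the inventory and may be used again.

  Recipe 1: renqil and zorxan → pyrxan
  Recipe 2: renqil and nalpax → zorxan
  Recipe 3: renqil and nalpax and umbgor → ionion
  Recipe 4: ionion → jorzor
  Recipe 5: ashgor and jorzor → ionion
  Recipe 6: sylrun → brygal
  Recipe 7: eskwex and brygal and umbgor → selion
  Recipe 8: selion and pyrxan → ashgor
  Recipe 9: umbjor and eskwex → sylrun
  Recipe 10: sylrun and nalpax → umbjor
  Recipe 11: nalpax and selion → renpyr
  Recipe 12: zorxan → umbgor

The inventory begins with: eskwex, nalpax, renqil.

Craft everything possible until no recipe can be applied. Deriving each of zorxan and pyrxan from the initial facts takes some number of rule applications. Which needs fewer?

zorxan

zorxan: Using Recipe 2, renqil and nalpax make zorxan. [1 rule application]
pyrxan: renqil and nalpax → zorxan (Recipe 2). renqil and zorxan → pyrxan (Recipe 1). [2 rule applications]
zorxan needs fewer.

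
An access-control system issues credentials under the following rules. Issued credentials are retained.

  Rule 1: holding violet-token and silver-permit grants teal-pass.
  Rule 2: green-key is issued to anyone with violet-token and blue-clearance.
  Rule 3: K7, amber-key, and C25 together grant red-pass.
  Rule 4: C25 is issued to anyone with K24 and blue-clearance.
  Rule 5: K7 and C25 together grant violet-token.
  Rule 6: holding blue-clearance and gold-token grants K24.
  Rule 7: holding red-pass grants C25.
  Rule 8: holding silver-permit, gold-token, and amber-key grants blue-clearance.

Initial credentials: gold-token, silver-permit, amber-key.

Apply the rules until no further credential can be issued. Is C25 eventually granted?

Holding silver-permit, gold-token, and amber-key grants blue-clearance (Rule 8).
Holding blue-clearance and gold-token grants K24 (Rule 6).
Holding K24 and blue-clearance grants C25 (Rule 4).

Yes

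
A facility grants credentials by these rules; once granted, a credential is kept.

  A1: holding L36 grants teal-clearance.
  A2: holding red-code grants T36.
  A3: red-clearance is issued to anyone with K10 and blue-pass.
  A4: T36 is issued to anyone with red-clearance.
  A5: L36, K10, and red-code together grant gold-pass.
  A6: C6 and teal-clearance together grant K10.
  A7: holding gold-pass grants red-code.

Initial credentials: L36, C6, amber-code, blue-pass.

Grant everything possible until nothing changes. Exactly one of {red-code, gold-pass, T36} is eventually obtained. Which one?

T36

Holding L36 grants teal-clearance (A1).
Holding C6 and teal-clearance grants K10 (A6).
Holding K10 and blue-pass grants red-clearance (A3).
Holding red-clearance grants T36 (A4).
red-code would need gold-pass (A7), but gold-pass is never granted. gold-pass would need L36, K10, and red-code (A5), but red-code is never granted.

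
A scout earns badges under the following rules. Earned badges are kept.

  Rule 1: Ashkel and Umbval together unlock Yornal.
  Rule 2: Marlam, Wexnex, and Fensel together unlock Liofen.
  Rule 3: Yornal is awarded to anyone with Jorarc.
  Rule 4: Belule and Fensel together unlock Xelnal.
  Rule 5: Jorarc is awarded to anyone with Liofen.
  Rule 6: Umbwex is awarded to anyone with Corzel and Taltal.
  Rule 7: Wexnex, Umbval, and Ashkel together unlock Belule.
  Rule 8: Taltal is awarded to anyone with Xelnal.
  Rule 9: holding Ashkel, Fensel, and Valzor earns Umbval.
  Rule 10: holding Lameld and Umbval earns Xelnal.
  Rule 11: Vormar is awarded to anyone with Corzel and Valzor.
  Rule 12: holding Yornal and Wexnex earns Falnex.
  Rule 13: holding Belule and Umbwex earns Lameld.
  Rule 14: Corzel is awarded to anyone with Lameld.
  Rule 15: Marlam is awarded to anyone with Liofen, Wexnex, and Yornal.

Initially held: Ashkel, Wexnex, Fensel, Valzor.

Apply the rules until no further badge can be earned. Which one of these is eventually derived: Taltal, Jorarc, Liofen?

With Ashkel, Fensel, and Valzor, Umbval is earned (Rule 9).
With Wexnex, Umbval, and Ashkel, Belule is earned (Rule 7).
With Belule and Fensel, Xelnal is earned (Rule 4).
With Xelnal, Taltal is earned (Rule 8).
Jorarc would need Liofen (Rule 5), but Liofen is never earned. Liofen would need Marlam, Wexnex, and Fensel (Rule 2), but Marlam is never earned.

Taltal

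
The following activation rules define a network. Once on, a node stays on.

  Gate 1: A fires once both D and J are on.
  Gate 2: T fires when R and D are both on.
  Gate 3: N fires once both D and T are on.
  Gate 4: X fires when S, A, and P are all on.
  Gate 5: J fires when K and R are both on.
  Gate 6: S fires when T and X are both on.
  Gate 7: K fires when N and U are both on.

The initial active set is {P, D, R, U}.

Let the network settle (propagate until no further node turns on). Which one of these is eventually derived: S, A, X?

Gate 2: R and D on → T on.
Gate 3: D and T on → N on.
N and U are on, so K fires (Gate 7).
Gate 5: K and R on → J on.
D and J are on, so A fires (Gate 1).
X would need S, A, and P (Gate 4), but S never turns on. S would need T and X (Gate 6), but X never turns on.

A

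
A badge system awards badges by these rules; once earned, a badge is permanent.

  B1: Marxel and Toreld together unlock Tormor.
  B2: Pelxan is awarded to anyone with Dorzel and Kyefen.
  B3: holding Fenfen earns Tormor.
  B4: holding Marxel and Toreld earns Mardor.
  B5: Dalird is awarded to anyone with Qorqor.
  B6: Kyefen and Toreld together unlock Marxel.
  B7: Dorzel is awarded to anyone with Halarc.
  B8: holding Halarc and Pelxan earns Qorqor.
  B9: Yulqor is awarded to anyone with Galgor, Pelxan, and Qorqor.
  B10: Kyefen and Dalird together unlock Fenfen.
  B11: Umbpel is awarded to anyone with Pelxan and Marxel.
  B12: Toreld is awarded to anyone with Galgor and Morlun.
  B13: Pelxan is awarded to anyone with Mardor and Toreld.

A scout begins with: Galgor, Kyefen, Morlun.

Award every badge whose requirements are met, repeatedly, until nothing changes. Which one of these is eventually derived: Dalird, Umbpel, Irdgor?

With Galgor and Morlun, Toreld is earned (B12).
With Kyefen and Toreld, Marxel is earned (B6).
With Marxel and Toreld, Mardor is earned (B4).
With Mardor and Toreld, Pelxan is earned (B13).
With Pelxan and Marxel, Umbpel is earned (B11).
Dalird would need Qorqor (B5), but Qorqor is never earned. No rule produces Irdgor, and it is not given.

Umbpel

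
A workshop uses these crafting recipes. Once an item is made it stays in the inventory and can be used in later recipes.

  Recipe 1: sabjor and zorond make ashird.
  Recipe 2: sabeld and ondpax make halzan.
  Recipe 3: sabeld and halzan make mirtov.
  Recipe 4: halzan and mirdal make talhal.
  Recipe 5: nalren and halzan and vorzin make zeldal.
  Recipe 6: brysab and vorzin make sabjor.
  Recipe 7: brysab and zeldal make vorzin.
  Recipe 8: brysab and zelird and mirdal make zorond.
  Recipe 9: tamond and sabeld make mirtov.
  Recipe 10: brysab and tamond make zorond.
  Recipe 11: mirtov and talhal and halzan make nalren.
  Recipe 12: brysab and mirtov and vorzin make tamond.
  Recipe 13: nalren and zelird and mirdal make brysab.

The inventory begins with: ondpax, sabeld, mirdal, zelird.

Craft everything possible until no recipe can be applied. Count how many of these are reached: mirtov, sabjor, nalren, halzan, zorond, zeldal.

Using Recipe 2, sabeld and ondpax make halzan.
sabeld and halzan → mirtov (Recipe 3).
halzan and mirdal → talhal (Recipe 4).
mirtov and talhal and halzan → nalren (Recipe 11).
Using Recipe 13, nalren, zelird, and mirdal make brysab.
brysab and zelird and mirdal → zorond (Recipe 8).
mirtov: reached.
sabjor would need brysab and vorzin (Recipe 6), but vorzin is never obtained.
nalren: reached.
halzan: reached.
zorond: reached.
zeldal would need nalren, halzan, and vorzin (Recipe 5), but vorzin is never obtained.
Reached: mirtov, nalren, halzan, and zorond — 4 of the 6.

4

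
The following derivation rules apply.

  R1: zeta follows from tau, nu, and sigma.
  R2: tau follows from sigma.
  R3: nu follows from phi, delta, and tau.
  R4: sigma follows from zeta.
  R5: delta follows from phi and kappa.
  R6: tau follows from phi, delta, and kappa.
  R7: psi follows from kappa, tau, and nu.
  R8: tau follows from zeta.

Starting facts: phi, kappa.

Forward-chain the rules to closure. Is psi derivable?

Yes

phi and kappa hold, so delta follows (R5).
From phi, delta, and kappa, R6 gives tau.
From phi, delta, and tau, R3 gives nu.
kappa, tau, and nu hold, so psi follows (R7).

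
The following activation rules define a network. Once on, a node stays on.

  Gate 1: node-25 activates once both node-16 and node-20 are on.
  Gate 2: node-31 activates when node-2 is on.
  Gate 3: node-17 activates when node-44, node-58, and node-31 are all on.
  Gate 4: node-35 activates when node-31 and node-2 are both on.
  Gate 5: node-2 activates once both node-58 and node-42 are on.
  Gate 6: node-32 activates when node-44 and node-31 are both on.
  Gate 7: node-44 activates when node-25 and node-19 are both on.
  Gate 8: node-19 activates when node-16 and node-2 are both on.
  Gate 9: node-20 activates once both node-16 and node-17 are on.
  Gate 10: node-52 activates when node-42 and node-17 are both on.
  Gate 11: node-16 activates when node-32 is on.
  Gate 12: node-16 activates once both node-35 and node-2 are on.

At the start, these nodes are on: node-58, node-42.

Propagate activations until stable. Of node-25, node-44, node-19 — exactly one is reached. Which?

node-19

node-58 and node-42 are on, so node-2 activates (Gate 5).
node-2 is on, so node-31 activates (Gate 2).
Gate 4: node-31 and node-2 on → node-35 on.
Gate 12: node-35 and node-2 on → node-16 on.
Gate 8: node-16 and node-2 on → node-19 on.
node-25 would need node-16 and node-20 (Gate 1), but node-20 never turns on. node-44 would need node-25 and node-19 (Gate 7), but node-25 never turns on.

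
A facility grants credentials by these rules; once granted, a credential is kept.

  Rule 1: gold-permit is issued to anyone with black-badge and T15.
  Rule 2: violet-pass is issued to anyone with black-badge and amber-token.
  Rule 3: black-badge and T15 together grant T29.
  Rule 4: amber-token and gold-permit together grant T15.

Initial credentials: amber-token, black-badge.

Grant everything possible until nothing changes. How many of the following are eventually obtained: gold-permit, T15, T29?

gold-permit would need black-badge and T15 (Rule 1), but T15 is never granted.
T15 would need amber-token and gold-permit (Rule 4), but gold-permit is never granted.
T29 would need black-badge and T15 (Rule 3), but T15 is never granted.
None of the 3 are reached.

0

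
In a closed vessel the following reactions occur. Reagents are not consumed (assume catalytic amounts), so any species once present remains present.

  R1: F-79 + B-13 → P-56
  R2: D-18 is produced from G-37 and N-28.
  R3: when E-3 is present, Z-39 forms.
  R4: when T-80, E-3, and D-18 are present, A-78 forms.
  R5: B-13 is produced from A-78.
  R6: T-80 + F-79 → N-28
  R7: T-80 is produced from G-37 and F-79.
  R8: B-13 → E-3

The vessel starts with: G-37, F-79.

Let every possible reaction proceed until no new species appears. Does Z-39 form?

Z-39 would need E-3 (R3), but E-3 never forms.

No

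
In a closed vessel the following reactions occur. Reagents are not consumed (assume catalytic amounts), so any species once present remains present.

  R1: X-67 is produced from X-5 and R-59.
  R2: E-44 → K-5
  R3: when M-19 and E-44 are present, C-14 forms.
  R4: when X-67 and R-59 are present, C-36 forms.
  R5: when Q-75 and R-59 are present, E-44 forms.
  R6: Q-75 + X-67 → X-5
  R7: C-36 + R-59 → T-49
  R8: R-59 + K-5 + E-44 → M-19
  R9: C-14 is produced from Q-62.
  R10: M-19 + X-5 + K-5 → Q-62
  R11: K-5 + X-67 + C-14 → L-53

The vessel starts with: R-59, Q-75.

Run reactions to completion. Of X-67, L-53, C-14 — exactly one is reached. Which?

Q-75 and R-59 present → E-44 forms (R5).
E-44 present → K-5 forms (R2).
R-59, K-5, and E-44 present → M-19 forms (R8).
M-19 and E-44 present → C-14 forms (R3).
X-67 would need X-5 and R-59 (R1), but X-5 never forms. L-53 would need K-5, X-67, and C-14 (R11), but X-67 never forms.

C-14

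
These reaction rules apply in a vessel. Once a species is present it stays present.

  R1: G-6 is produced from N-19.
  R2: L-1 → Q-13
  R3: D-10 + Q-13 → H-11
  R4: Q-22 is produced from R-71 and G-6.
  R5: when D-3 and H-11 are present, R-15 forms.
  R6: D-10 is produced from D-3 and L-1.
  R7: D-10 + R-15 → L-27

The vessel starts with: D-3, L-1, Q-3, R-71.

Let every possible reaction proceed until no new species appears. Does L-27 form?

Yes

D-3 and L-1 present → D-10 forms (R6).
L-1 present → Q-13 forms (R2).
D-10 and Q-13 present → H-11 forms (R3).
D-3 and H-11 present → R-15 forms (R5).
D-10 and R-15 present → L-27 forms (R7).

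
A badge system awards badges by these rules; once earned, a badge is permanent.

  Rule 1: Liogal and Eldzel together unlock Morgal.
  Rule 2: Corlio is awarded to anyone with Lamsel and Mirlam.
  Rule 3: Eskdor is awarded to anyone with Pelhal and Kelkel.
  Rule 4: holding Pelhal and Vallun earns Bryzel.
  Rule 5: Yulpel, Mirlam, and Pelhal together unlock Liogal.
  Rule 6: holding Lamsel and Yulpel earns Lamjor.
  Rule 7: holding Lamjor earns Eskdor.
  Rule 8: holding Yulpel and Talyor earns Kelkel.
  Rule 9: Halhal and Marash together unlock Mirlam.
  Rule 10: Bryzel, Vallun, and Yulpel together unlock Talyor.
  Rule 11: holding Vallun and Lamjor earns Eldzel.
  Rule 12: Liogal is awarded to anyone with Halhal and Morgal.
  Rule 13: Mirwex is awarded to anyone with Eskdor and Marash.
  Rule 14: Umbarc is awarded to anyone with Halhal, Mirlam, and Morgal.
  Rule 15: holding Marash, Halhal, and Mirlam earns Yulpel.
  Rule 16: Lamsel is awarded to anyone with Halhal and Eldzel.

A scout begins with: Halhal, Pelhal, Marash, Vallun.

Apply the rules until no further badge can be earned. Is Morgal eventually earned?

No

Morgal would need Liogal and Eldzel (Rule 1), but Eldzel is never earned.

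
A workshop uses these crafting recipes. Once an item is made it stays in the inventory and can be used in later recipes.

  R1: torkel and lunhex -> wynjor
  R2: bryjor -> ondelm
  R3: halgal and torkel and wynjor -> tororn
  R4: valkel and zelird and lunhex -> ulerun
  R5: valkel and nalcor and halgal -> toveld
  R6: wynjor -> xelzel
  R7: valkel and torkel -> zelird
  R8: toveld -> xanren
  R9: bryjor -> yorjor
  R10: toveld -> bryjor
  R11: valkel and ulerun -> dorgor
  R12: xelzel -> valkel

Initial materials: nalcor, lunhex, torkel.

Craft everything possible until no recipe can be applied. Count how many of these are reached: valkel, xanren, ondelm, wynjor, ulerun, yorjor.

3

torkel and lunhex -> wynjor (R1).
Using R6, wynjor makes xelzel.
xelzel -> valkel (R12).
Using R7, valkel and torkel make zelird.
Using R4, valkel, zelird, and lunhex make ulerun.
valkel: reached.
xanren would need toveld (R8), but toveld is never obtained.
ondelm would need bryjor (R2), but bryjor is never obtained.
wynjor: reached.
ulerun: reached.
yorjor would need bryjor (R9), but bryjor is never obtained.
Reached: valkel, wynjor, and ulerun — 3 of the 6.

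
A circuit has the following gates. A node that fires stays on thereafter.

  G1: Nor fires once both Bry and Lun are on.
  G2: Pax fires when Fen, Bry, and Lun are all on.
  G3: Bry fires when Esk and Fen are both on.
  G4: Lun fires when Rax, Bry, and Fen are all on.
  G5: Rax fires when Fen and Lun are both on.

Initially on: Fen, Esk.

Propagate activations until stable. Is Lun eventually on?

Lun would need Rax, Bry, and Fen (G4), but Rax never turns on.

No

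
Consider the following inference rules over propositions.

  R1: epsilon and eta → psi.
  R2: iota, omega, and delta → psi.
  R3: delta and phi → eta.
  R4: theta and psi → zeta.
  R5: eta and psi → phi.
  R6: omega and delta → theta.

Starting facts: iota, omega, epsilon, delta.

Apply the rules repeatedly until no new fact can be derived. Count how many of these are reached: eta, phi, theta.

1

omega and delta hold, so theta follows (R6).
eta would need delta and phi (R3), but phi is never established.
phi would need eta and psi (R5), but eta is never established.
theta: reached.
Reached: theta — 1 of the 3.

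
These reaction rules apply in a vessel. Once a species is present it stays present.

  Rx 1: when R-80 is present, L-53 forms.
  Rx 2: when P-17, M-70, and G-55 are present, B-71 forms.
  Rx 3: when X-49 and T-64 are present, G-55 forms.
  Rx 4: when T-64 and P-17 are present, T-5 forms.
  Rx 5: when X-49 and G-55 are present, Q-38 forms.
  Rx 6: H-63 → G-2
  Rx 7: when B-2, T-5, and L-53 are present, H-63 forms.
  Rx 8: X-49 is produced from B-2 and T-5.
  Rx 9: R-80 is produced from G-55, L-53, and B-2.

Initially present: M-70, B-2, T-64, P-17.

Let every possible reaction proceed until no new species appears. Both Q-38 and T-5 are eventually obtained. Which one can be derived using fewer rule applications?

T-5: T-64 and P-17 present → T-5 forms (Rx 4). [1 rule application]
Q-38: T-64 and P-17 present → T-5 forms (Rx 4). B-2 and T-5 present → X-49 forms (Rx 8). X-49 and T-64 present → G-55 forms (Rx 3). X-49 and G-55 present → Q-38 forms (Rx 5). [4 rule applications]
T-5 needs fewer.

T-5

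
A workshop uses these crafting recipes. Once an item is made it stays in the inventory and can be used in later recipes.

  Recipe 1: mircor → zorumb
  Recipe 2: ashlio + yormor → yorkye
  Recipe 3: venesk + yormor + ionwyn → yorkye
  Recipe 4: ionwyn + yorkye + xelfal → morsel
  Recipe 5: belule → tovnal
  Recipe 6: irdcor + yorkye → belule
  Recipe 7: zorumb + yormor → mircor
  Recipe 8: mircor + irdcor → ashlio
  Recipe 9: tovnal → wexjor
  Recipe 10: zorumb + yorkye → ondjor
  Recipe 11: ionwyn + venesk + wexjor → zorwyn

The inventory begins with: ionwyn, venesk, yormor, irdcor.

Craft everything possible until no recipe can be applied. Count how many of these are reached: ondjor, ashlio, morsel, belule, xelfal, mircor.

Using Recipe 3, venesk, yormor, and ionwyn make yorkye.
Using Recipe 6, irdcor and yorkye make belule.
ondjor would need zorumb and yorkye (Recipe 10), but zorumb is never obtained.
ashlio would need mircor and irdcor (Recipe 8), but mircor is never obtained.
morsel would need ionwyn, yorkye, and xelfal (Recipe 4), but xelfal is never obtained.
belule: reached.
No rule produces xelfal, and it is not given.
mircor would need zorumb and yormor (Recipe 7), but zorumb is never obtained.
Reached: belule — 1 of the 6.

1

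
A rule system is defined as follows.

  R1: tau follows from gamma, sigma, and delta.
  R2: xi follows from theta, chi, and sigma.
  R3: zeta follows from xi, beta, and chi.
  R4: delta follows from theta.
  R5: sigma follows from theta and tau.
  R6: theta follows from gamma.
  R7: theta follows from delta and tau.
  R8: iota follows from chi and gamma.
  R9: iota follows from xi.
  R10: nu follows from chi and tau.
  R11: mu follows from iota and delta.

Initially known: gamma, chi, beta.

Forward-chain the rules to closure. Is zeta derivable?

zeta would need xi, beta, and chi (R3), but xi is never established.

No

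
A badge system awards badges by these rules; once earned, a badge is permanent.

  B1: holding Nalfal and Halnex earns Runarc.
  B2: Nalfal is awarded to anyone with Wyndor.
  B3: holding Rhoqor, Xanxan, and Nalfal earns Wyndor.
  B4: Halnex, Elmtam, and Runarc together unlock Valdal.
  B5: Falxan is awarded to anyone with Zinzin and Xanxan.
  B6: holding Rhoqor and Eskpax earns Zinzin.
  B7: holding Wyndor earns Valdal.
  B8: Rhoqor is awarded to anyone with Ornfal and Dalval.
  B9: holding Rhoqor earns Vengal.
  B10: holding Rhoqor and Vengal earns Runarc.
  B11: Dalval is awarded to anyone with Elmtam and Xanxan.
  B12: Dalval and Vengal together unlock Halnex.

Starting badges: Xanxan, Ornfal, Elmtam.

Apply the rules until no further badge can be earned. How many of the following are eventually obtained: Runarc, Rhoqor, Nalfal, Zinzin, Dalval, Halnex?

With Elmtam and Xanxan, Dalval is earned (B11).
With Ornfal and Dalval, Rhoqor is earned (B8).
With Rhoqor, Vengal is earned (B9).
With Dalval and Vengal, Halnex is earned (B12).
With Rhoqor and Vengal, Runarc is earned (B10).
Runarc: reached.
Rhoqor: reached.
Nalfal would need Wyndor (B2), but Wyndor is never earned.
Zinzin would need Rhoqor and Eskpax (B6), but Eskpax is never earned.
Dalval: reached.
Halnex: reached.
Reached: Runarc, Rhoqor, Dalval, and Halnex — 4 of the 6.

4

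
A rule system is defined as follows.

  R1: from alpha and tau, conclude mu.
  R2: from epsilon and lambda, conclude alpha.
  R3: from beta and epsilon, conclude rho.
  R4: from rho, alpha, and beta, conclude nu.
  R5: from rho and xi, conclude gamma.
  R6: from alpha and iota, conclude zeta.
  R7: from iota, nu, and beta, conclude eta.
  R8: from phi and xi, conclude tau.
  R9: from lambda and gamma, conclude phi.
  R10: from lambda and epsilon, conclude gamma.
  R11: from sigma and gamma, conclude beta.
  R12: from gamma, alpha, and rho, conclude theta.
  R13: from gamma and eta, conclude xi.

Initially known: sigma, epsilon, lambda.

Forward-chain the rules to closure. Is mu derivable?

mu would need alpha and tau (R1), but tau is never established.

No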